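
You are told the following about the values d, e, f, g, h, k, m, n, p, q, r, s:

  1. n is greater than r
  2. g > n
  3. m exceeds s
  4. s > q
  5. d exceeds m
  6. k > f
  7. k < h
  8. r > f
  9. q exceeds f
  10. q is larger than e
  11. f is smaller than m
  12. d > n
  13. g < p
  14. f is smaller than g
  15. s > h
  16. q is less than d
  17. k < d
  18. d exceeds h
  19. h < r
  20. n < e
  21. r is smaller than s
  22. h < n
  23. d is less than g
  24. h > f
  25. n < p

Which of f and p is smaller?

f

The relevant relations are f < k; k < h; h < r; r < n; n < e; e < q; q < s; s < m; m < d; d < g; g < p.
Chaining these gives f < k < h < r < n < e < q < s < m < d < g < p.
So f < p; f is the smaller of the two.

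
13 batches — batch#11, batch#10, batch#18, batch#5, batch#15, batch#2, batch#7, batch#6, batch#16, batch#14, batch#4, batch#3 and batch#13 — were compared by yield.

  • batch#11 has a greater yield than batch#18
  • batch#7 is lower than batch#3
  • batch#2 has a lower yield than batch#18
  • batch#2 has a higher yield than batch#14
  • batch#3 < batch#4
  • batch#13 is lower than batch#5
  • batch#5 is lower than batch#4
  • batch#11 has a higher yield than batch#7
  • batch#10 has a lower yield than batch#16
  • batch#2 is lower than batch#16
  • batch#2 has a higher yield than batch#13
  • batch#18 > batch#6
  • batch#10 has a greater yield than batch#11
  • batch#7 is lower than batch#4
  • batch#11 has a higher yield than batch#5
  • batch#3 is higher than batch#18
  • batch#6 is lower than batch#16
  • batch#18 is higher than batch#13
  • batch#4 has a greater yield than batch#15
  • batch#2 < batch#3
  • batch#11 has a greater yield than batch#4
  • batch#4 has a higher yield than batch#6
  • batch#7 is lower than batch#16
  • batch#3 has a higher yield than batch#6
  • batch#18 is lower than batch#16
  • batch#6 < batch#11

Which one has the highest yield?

batch#14 is not greatest since batch#14 < batch#2; batch#15 is not greatest since batch#15 < batch#4; batch#13 is not greatest since batch#13 < batch#2; batch#6 is not greatest since batch#6 < batch#18; batch#2 is not greatest since batch#2 < batch#16; batch#7 is not greatest since batch#7 < batch#11; batch#5 is not greatest since batch#5 < batch#11; batch#18 is not greatest since batch#18 < batch#11; batch#3 is not greatest since batch#3 < batch#4; batch#4 is not greatest since batch#4 < batch#11; batch#11 is not greatest since batch#11 < batch#10; batch#10 is not greatest since batch#10 < batch#16.
Only batch#16 has nothing above it, so batch#16 is the highest yield.

batch#16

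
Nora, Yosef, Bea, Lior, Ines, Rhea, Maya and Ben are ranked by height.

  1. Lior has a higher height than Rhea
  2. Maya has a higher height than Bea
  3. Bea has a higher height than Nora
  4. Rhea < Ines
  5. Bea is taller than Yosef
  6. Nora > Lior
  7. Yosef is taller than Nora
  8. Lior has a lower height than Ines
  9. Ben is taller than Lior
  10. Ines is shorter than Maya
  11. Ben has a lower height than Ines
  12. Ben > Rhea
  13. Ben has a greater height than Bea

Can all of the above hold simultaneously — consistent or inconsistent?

consistent

Every relation is compatible with Rhea < Lior < Nora < Yosef < Bea < Ben < Ines < Maya; the set is consistent.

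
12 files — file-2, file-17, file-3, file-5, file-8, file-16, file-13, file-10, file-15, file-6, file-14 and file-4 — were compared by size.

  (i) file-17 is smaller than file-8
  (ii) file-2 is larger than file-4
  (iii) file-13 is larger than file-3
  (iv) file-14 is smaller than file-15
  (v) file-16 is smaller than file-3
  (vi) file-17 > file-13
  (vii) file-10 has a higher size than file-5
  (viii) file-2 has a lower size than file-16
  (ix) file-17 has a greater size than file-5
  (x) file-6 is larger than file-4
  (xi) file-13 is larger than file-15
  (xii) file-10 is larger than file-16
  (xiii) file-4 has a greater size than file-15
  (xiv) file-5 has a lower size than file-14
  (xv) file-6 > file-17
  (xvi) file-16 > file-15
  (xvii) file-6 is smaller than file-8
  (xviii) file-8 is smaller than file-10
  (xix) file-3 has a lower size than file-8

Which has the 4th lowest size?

Piecing the relations together gives one ordering: file-5 < file-14 < file-15 < file-4 < file-2 < file-16 < file-3 < file-13 < file-17 < file-6 < file-8 < file-10.
Counting 4 from the smallest end gives file-4.

file-4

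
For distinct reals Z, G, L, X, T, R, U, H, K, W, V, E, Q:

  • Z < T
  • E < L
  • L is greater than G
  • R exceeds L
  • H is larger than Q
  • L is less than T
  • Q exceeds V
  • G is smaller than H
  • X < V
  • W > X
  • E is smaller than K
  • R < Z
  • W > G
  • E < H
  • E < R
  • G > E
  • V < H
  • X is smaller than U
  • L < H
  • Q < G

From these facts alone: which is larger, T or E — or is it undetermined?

T

Following the relations from E: E < G < L < R < Z < T.
So T is larger.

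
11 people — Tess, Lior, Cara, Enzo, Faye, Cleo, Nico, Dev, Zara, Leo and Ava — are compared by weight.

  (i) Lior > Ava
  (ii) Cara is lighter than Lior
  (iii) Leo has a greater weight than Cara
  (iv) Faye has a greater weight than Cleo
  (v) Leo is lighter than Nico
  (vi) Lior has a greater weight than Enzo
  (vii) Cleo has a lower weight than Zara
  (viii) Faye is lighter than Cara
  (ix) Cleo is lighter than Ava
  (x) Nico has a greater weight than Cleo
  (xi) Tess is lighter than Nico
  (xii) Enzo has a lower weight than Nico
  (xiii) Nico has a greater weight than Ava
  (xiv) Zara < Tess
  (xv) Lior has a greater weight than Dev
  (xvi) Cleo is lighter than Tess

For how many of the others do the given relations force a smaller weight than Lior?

The elements the relations force below Lior are Cleo, Faye, Dev, Enzo, Cara, Ava — no chain reaches any other.
That is 6.

6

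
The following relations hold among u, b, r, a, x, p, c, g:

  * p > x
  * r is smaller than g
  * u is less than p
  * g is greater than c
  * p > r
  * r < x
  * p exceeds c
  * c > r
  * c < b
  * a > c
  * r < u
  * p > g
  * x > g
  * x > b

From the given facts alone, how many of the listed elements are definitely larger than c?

5

Directly above c: g, b, a, p.
One step further: x (5 so far).
Nothing else is reachable above c; 5 in all.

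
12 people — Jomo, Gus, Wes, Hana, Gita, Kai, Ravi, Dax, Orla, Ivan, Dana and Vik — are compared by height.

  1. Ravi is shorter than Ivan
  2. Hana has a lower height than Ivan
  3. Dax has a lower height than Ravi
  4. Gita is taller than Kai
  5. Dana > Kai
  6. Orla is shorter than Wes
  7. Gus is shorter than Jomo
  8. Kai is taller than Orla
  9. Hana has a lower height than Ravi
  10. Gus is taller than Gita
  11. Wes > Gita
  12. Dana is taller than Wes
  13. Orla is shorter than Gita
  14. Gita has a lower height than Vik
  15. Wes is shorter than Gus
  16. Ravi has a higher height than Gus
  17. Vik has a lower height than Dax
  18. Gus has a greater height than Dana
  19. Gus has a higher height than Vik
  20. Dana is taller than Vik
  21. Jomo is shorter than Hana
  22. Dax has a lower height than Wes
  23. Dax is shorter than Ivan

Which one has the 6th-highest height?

Chaining the given pairs: Orla < Kai < Gita < Vik < Dax < Wes < Dana < Gus < Jomo < Hana < Ravi < Ivan.
The 6th largest is Dana.

Dana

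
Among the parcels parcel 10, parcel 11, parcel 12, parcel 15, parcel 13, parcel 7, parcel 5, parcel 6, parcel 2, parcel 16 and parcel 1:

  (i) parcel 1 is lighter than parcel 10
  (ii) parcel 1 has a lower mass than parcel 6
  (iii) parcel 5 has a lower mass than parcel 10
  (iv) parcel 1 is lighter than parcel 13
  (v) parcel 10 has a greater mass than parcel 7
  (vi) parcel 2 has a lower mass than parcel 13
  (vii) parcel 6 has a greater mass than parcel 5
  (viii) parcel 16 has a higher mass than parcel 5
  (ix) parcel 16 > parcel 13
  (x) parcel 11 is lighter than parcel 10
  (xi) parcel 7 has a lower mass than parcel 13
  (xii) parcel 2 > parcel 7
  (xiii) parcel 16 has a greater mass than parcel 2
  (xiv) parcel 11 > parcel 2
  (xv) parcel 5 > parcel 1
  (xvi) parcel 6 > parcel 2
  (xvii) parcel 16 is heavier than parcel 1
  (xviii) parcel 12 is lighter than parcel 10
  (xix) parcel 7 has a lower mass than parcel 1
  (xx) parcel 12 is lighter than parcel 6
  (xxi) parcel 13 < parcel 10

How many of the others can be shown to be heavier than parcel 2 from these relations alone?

5

Directly above parcel 2: parcel 11, parcel 6, parcel 13, parcel 16.
One step further: parcel 10 (5 so far).
No other element is forced above parcel 2 by the given relations, so the count is 5.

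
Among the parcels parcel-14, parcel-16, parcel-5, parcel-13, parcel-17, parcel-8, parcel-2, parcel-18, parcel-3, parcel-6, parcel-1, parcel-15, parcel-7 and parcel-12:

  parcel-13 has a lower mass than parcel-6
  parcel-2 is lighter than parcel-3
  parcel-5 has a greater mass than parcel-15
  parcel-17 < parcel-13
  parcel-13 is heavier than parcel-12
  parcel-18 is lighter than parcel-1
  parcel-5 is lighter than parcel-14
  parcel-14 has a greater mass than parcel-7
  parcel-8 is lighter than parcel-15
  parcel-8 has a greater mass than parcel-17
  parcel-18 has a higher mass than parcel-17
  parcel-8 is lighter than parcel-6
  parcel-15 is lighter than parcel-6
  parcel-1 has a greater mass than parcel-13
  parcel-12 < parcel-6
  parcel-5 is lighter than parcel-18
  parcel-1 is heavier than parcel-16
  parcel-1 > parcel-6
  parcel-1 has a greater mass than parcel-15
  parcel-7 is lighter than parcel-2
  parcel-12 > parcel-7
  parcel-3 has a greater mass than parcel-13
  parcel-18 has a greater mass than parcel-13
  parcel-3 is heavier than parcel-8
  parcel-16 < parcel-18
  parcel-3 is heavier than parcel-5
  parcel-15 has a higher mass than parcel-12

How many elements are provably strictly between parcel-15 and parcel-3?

1

The relations place parcel-15 below parcel-3. An element lies strictly between them when it is forced above parcel-15 and also forced below parcel-3.
Above parcel-15: {parcel-6, parcel-5, parcel-14, parcel-18, parcel-1}. Below parcel-3: {parcel-7, parcel-17, parcel-12, parcel-8, parcel-13, parcel-5, parcel-2}.
Intersection: {parcel-5} — 1.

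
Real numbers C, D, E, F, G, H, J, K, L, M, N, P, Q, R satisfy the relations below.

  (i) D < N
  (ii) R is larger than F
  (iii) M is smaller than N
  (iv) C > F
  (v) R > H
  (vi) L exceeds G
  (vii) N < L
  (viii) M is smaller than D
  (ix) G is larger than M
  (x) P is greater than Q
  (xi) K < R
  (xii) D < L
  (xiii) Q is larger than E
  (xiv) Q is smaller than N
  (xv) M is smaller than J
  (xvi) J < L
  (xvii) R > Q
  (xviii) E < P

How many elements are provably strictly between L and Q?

1

The relations place Q below L. An element lies strictly between them when it is forced above Q and also forced below L.
Above Q: {N, P, R}. Below L: {M, E, D, G, N, J}.
Intersection: {N} — 1.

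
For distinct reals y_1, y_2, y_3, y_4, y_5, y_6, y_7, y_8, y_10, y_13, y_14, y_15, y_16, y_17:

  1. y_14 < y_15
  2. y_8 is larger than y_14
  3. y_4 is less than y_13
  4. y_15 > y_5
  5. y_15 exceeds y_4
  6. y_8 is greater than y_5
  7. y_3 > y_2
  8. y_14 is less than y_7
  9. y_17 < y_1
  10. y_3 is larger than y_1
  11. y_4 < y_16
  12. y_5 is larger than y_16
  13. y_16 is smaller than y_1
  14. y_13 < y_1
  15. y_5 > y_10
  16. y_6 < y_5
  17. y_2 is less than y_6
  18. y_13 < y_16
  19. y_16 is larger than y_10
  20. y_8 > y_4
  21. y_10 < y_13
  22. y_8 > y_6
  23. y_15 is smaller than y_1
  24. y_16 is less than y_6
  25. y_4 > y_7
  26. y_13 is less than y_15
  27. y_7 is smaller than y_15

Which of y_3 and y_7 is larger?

y_7 < y_4 and y_4 < y_13 give y_7 < y_13.
With y_13 < y_16: y_7 < y_4 < y_13 < y_16.
Then y_16 < y_6 extends the chain to y_6.
Then y_6 < y_5 extends the chain to y_5.
With y_5 < y_15: y_7 < y_4 < y_13 < y_16 < y_6 < y_5 < y_15.
Then y_15 < y_1 extends the chain to y_1.
Then y_1 < y_3 extends the chain to y_3.
So y_7 < y_3; y_3 is the larger of the two.

y_3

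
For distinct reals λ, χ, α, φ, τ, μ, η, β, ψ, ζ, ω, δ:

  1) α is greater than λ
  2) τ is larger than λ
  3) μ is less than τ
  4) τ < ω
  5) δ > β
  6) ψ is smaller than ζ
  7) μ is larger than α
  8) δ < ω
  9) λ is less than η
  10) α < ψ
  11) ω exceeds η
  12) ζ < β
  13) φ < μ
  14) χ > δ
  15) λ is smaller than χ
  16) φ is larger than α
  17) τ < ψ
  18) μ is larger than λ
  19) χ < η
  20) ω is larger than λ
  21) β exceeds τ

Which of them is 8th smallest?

The consecutive relations fix a unique order: λ < α < φ < μ < τ < ψ < ζ < β < δ < χ < η < ω.
Counting 8 from the smallest end gives β.

β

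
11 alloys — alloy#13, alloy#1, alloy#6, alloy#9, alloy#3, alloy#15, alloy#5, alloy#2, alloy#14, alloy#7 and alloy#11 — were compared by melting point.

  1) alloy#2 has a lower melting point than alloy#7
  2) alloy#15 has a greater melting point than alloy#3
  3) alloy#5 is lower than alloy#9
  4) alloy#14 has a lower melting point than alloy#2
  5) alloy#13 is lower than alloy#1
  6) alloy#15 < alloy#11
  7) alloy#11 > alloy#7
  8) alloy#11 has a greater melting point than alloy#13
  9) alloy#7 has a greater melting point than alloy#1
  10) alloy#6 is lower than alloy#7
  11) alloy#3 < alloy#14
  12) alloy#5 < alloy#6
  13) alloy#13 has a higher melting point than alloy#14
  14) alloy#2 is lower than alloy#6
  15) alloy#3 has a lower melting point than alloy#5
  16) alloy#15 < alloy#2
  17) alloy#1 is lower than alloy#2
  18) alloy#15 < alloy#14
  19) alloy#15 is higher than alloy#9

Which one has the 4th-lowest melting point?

Chaining the given pairs: alloy#3 < alloy#5 < alloy#9 < alloy#15 < alloy#14 < alloy#13 < alloy#1 < alloy#2 < alloy#6 < alloy#7 < alloy#11.
Counting 4 from the smallest end gives alloy#15.

alloy#15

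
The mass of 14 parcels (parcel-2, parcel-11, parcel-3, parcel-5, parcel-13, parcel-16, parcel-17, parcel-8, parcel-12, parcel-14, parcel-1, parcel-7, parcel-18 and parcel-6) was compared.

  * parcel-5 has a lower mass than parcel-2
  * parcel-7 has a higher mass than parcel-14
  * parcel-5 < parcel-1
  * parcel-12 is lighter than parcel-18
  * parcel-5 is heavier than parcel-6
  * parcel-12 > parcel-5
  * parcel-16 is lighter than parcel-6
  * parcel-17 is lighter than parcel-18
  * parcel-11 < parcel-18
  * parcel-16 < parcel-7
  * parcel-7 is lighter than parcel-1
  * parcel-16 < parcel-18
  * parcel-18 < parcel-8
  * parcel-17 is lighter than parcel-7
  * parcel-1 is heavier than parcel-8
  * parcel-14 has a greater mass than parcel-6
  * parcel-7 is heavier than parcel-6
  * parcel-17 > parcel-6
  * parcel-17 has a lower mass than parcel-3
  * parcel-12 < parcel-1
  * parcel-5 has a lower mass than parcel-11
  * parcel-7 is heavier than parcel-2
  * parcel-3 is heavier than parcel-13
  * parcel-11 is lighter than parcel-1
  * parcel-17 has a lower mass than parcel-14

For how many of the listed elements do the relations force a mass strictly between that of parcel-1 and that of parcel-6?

The relations place parcel-6 below parcel-1. An element lies strictly between them when it is forced above parcel-6 and also forced below parcel-1.
Above parcel-6: {parcel-5, parcel-17, parcel-2, parcel-14, parcel-7, parcel-12, parcel-11, parcel-18, parcel-8, parcel-3}. Below parcel-1: {parcel-16, parcel-5, parcel-17, parcel-2, parcel-14, parcel-7, parcel-12, parcel-11, parcel-18, parcel-8}.
Intersection: {parcel-5, parcel-17, parcel-2, parcel-14, parcel-7, parcel-12, parcel-11, parcel-18, parcel-8} — 9.

9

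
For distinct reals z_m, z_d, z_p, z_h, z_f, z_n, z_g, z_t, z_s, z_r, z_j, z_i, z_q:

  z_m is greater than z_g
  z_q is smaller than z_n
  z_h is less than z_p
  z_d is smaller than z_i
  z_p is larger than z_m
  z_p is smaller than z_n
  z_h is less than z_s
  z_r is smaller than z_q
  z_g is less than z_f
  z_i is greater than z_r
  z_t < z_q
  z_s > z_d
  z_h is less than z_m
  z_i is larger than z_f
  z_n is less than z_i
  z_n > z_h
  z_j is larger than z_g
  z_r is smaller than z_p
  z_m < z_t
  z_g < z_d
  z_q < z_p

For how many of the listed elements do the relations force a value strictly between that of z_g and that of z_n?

The relations place z_g below z_n. An element lies strictly between them when it is forced above z_g and also forced below z_n.
Above z_g: {z_d, z_m, z_t, z_q, z_f, z_s, z_p, z_i, z_j}. Below z_n: {z_h, z_m, z_r, z_t, z_q, z_p}.
Intersection: {z_m, z_t, z_q, z_p} — 4.

4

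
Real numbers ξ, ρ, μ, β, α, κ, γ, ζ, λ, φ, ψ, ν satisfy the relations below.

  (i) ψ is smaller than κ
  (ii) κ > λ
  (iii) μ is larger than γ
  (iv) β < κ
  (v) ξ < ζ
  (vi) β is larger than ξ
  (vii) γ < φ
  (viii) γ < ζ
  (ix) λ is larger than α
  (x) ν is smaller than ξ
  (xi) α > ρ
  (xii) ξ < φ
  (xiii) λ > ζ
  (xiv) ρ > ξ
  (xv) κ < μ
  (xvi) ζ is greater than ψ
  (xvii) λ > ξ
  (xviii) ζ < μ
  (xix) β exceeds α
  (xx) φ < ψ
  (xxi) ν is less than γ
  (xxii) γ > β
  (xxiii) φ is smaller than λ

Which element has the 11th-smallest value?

Piecing the relations together gives one ordering: ν < ξ < ρ < α < β < γ < φ < ψ < ζ < λ < κ < μ.
The 11th smallest is κ.

κ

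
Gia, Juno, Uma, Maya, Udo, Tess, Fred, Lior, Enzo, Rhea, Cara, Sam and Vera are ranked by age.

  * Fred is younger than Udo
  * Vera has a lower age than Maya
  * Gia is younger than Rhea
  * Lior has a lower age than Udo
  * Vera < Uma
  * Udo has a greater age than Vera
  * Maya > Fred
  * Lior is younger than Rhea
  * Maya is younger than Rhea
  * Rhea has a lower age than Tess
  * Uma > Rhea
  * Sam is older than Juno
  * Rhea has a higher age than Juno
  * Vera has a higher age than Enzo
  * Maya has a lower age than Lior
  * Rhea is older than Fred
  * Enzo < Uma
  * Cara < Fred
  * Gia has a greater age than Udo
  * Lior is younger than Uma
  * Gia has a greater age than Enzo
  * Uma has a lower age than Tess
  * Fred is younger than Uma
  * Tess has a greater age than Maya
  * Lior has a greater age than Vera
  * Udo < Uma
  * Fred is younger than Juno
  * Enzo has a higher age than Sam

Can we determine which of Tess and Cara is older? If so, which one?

Tess

The relevant relations are Cara < Fred; Fred < Juno; Juno < Sam; Sam < Enzo; Enzo < Vera; Vera < Maya; Maya < Lior; Lior < Udo; Udo < Gia; Gia < Rhea; Rhea < Uma; Uma < Tess.
Chaining these gives Cara < Fred < Juno < Sam < Enzo < Vera < Maya < Lior < Udo < Gia < Rhea < Uma < Tess.
So Tess is older.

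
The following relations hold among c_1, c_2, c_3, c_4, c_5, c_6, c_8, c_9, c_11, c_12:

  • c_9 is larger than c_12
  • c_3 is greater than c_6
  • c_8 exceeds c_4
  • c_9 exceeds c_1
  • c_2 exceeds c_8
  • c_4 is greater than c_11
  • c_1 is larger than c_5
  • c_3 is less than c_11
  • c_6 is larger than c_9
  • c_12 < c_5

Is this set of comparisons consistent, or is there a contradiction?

The single ordering c_12 < c_5 < c_1 < c_9 < c_6 < c_3 < c_11 < c_4 < c_8 < c_2 satisfies every listed relation, so no contradiction arises.

consistent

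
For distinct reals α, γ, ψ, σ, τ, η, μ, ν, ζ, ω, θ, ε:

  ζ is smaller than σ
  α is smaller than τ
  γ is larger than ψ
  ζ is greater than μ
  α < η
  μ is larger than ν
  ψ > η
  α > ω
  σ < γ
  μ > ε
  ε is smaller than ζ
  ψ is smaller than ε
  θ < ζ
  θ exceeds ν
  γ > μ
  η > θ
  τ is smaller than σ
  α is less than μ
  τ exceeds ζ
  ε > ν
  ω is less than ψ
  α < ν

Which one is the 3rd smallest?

The consecutive relations fix a unique order: ω < α < ν < θ < η < ψ < ε < μ < ζ < τ < σ < γ.
Counting 3 from the smallest end gives ν.

ν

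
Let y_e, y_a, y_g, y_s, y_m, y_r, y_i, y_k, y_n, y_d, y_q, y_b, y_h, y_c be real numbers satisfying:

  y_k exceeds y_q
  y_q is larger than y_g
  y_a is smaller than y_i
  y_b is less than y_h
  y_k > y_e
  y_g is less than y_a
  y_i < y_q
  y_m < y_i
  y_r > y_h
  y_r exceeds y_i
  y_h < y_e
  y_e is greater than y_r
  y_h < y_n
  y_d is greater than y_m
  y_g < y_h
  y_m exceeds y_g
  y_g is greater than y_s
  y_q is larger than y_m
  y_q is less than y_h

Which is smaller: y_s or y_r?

y_s

y_s < y_g and y_g < y_m give y_s < y_m.
With y_m < y_i: y_s < y_g < y_m < y_i.
With y_i < y_q: y_s < y_g < y_m < y_i < y_q.
Then y_q < y_h extends the chain to y_h.
With y_h < y_r: y_s < y_g < y_m < y_i < y_q < y_h < y_r.
So y_s < y_r; y_s is the smaller of the two.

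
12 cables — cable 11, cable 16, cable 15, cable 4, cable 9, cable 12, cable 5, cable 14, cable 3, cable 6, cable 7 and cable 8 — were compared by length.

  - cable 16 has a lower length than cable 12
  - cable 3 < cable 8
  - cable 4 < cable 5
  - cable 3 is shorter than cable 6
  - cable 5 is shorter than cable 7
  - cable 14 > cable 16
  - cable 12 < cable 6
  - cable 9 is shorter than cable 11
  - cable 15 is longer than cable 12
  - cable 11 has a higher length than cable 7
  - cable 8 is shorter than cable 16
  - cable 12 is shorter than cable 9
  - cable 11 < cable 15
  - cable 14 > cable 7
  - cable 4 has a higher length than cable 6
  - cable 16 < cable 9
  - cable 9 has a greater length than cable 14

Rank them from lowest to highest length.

The consecutive links are each given: cable 3 < cable 8; cable 8 < cable 16; cable 16 < cable 12; cable 12 < cable 6; cable 6 < cable 4; cable 4 < cable 5; cable 5 < cable 7; cable 7 < cable 14; cable 14 < cable 9; cable 9 < cable 11; cable 11 < cable 15.

cable 3 < cable 8 < cable 16 < cable 12 < cable 6 < cable 4 < cable 5 < cable 7 < cable 14 < cable 9 < cable 11 < cable 15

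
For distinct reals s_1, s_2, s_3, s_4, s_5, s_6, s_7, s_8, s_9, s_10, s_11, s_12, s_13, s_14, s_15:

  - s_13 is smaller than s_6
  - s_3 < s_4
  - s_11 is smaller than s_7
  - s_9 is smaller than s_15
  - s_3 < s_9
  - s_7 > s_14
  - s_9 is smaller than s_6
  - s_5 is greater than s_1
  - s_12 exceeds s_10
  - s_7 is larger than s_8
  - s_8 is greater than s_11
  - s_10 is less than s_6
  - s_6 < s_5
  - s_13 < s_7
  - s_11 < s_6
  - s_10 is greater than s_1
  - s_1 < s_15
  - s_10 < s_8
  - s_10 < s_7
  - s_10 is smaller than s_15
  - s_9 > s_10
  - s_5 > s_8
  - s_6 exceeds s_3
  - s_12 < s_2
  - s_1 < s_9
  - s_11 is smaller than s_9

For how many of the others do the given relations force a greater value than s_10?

Directly above s_10: s_12, s_9, s_15, s_8, s_6, s_7.
One step further: s_2, s_5 (8 so far).
No other element is forced above s_10 by the given relations, so the count is 8.

8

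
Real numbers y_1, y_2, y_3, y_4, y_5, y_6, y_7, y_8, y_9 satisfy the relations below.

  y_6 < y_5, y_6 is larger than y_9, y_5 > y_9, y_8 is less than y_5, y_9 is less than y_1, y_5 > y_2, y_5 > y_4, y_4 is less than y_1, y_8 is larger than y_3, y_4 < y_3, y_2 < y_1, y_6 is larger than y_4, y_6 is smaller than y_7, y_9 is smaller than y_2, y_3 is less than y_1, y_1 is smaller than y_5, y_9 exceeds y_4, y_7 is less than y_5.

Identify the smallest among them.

y_9 is not least since y_4 < y_9; y_3 is not least since y_4 < y_3; y_8 is not least since y_3 < y_8; y_2 is not least since y_9 < y_2; y_6 is not least since y_9 < y_6; y_1 is not least since y_2 < y_1; y_7 is not least since y_6 < y_7; y_5 is not least since y_8 < y_5.
Only y_4 has nothing below it, so y_4 is the smallest.

y_4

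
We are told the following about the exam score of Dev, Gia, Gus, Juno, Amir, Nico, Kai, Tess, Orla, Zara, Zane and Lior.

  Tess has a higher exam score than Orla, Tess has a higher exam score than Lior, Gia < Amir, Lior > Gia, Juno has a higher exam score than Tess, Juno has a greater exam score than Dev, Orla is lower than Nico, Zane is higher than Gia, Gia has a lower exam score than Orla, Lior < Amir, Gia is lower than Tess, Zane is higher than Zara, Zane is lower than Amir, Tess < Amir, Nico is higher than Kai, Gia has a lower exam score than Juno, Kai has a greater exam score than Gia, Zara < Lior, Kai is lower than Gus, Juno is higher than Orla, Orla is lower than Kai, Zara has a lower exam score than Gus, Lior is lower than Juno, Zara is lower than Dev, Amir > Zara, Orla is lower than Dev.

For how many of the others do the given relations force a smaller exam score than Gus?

From Gus the given relations immediately reach Zara, Kai.
From those, Gia, Orla — 4 in total.
No other element is forced below Gus by the given relations, so the count is 4.

4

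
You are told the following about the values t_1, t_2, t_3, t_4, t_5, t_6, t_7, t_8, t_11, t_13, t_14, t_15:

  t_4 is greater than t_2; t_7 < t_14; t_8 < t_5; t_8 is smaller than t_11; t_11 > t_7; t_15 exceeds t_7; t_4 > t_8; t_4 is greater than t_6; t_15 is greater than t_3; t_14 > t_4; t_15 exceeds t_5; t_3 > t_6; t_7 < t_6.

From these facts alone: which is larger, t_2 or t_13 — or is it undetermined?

Following every chain through t_13: nothing is chained to t_13.
t_2 is not reached, and no chain runs the other way from t_2 to t_13.
So the given relations leave the order of t_13 and t_2 undetermined.

undetermined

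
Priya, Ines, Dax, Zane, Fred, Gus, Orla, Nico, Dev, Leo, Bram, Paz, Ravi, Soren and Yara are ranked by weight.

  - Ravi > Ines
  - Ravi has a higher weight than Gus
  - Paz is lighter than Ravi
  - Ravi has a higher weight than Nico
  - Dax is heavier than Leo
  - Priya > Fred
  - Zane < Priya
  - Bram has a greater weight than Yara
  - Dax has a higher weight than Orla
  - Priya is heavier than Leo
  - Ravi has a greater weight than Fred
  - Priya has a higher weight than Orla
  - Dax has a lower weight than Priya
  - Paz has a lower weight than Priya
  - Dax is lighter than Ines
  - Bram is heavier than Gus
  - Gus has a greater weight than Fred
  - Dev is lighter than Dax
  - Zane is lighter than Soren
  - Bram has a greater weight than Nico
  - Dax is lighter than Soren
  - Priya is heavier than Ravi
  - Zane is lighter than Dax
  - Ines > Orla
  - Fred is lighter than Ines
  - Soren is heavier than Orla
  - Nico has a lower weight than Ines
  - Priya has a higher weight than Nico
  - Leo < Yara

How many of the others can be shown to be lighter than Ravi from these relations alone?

The elements the relations force below Ravi are Leo, Fred, Nico, Dev, Gus, Zane, Orla, Dax, Paz, Ines — no chain reaches any other.
That is 10.

10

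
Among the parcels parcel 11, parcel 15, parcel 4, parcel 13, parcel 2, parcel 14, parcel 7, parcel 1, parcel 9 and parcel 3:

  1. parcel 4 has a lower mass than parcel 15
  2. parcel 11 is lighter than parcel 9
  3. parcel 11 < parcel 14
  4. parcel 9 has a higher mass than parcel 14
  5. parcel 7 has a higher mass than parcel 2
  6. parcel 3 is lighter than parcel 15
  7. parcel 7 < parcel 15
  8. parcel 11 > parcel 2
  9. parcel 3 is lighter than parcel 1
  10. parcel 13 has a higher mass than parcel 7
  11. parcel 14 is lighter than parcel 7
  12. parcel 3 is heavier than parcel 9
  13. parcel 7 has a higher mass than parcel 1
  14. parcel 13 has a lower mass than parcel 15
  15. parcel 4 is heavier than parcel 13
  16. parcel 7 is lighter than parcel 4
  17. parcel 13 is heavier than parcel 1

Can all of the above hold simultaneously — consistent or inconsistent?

consistent

The single ordering parcel 2 < parcel 11 < parcel 14 < parcel 9 < parcel 3 < parcel 1 < parcel 7 < parcel 13 < parcel 4 < parcel 15 satisfies every listed relation, so no contradiction arises.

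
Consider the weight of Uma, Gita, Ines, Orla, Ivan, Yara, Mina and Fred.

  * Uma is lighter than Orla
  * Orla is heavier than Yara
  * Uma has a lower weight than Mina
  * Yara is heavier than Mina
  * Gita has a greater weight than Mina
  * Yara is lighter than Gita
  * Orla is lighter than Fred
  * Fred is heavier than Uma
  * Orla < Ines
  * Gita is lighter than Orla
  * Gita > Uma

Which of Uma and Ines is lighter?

Uma

Following the relations from Uma: Uma < Mina < Yara < Gita < Orla < Ines.
So Uma < Ines; Uma is the lighter of the two.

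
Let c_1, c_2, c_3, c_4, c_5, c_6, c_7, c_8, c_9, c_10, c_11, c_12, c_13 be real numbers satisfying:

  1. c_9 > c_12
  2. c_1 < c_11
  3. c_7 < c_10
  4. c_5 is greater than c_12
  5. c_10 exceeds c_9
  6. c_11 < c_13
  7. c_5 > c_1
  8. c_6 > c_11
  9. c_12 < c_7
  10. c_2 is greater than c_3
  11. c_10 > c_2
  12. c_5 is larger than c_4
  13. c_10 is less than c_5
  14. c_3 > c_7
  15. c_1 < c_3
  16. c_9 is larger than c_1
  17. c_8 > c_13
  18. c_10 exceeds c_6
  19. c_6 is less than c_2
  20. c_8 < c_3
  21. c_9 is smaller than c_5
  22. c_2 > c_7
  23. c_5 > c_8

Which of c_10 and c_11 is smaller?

Following the relations from c_11: c_11 < c_13 < c_8 < c_3 < c_2 < c_10.
So c_11 < c_10; c_11 is the smaller of the two.

c_11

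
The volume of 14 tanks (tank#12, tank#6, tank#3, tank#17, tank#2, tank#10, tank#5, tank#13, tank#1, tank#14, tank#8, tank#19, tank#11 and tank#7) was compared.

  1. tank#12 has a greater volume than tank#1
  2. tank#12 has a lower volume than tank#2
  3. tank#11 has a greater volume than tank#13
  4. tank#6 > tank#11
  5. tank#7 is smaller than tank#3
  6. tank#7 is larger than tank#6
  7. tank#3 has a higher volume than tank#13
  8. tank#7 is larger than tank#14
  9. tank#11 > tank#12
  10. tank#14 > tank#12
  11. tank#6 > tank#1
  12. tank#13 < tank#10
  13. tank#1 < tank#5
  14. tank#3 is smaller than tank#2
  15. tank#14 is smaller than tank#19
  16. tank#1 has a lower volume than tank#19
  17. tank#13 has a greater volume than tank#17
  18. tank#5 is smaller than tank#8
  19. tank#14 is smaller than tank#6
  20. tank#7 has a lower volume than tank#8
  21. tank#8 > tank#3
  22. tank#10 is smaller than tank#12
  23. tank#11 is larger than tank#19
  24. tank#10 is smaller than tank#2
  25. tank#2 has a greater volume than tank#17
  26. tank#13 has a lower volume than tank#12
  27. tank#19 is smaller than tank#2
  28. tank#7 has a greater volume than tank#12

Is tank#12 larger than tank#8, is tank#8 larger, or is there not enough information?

tank#8

Chaining the given relations: tank#12 < tank#14 < tank#19 < tank#11 < tank#6 < tank#7 < tank#3 < tank#8.
So tank#8 is larger.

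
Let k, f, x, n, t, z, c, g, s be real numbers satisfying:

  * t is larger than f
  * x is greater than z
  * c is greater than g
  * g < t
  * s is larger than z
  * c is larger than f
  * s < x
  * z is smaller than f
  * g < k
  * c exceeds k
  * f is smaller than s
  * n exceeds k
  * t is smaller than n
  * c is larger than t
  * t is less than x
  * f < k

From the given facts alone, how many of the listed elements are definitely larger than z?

7

Directly above z: f, s, x.
One step further: t, k, c (6 so far).
One step further: n (7 so far).
Nothing else is reachable above z; 7 in all.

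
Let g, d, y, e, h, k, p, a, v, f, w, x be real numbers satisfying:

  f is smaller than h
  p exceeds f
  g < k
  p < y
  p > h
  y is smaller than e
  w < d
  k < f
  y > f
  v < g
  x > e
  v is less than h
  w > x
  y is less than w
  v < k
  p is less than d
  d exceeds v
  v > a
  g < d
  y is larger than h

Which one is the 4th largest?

Chaining the given pairs: a < v < g < k < f < h < p < y < e < x < w < d.
The 4th largest is e.

e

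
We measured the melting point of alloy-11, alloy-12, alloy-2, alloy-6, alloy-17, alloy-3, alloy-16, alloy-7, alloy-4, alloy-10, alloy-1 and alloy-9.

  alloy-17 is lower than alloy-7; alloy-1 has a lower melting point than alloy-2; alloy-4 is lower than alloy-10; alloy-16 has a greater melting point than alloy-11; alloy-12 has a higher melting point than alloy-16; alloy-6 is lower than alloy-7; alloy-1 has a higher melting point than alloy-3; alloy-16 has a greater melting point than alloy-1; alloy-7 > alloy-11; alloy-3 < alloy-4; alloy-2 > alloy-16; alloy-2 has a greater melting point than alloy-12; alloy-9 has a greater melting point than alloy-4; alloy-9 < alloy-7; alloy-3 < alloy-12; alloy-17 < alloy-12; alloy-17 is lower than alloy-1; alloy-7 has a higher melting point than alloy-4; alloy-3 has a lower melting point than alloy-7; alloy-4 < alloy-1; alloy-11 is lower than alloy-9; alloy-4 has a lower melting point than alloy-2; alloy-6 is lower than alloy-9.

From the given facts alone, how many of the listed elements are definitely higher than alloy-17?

The elements the relations force above alloy-17 are alloy-1, alloy-7, alloy-16, alloy-12, alloy-2 — no chain reaches any other.
That is 5.

5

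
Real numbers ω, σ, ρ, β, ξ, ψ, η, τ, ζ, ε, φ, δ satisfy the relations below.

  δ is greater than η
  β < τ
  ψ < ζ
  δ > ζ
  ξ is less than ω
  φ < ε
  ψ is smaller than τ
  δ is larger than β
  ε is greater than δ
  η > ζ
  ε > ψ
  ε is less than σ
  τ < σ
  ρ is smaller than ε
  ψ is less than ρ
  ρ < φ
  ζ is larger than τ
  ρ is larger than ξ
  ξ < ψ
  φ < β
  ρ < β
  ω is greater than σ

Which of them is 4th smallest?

The consecutive relations fix a unique order: ξ < ψ < ρ < φ < β < τ < ζ < η < δ < ε < σ < ω.
Counting 4 from the smallest end gives φ.

φ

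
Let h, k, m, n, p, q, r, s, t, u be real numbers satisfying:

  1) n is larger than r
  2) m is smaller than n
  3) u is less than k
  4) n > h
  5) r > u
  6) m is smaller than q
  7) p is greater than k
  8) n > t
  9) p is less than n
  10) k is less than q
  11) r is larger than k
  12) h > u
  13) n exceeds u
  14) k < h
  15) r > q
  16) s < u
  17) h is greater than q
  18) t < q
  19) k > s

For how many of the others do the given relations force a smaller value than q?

5

Directly below q: m, k, t.
One step further: s, u (5 so far).
Nothing else is reachable below q; 5 in all.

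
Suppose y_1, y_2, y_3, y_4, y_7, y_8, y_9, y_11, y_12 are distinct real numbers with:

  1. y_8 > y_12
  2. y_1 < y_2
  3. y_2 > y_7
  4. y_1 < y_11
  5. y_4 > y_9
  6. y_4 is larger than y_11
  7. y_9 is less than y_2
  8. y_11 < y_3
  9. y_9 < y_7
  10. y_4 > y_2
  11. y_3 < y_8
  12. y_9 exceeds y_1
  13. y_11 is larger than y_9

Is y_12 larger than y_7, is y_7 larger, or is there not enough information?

Following every chain through y_7: above y_7 we get y_2, y_4; below y_7 we get y_1, y_9.
y_12 is not reached, and no chain runs the other way from y_12 to y_7.
So the given relations leave the order of y_7 and y_12 undetermined.

undetermined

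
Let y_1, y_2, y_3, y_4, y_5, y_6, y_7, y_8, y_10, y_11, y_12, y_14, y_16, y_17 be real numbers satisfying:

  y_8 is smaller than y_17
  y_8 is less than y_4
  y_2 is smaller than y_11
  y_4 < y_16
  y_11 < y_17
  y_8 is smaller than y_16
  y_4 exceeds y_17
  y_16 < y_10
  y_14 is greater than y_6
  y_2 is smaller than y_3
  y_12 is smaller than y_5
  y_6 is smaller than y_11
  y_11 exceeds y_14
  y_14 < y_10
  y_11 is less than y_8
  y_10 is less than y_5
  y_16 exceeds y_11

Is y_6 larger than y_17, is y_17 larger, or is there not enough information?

y_17

y_6 < y_14 and y_14 < y_11 give y_6 < y_11.
Then y_11 < y_8 extends the chain to y_8.
Then y_8 < y_17 extends the chain to y_17.
So y_17 is larger.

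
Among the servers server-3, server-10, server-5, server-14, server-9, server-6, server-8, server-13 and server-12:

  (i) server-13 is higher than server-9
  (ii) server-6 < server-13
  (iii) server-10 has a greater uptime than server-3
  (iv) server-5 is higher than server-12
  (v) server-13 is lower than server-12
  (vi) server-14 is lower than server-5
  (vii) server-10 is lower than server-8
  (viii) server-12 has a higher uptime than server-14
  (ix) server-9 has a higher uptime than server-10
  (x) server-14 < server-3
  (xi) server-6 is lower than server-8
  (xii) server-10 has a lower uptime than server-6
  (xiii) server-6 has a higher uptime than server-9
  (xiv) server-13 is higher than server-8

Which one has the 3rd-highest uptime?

server-13

Piecing the relations together gives one ordering: server-14 < server-3 < server-10 < server-9 < server-6 < server-8 < server-13 < server-12 < server-5.
Counting 3 from the largest end gives server-13.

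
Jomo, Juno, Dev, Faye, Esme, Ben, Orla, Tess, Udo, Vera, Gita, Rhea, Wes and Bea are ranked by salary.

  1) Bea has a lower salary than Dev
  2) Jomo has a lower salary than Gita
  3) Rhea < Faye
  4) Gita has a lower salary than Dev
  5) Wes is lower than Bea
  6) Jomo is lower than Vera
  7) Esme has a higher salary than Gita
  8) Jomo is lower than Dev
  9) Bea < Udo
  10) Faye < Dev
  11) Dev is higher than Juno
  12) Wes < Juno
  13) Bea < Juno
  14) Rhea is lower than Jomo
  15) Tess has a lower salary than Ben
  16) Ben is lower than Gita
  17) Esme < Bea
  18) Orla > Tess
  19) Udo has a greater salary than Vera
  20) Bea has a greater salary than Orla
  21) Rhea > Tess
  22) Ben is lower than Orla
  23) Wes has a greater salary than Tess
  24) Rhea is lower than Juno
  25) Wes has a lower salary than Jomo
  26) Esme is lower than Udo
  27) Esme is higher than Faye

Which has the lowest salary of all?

Tess

Chaining upward from Tess: directly above it, Ben, Orla, Rhea, Wes; then Jomo, Gita, Faye, Bea, Juno; then Esme, Vera, Udo, Dev.
That covers every other element, and nothing is given below Tess, so Tess is the lowest salary.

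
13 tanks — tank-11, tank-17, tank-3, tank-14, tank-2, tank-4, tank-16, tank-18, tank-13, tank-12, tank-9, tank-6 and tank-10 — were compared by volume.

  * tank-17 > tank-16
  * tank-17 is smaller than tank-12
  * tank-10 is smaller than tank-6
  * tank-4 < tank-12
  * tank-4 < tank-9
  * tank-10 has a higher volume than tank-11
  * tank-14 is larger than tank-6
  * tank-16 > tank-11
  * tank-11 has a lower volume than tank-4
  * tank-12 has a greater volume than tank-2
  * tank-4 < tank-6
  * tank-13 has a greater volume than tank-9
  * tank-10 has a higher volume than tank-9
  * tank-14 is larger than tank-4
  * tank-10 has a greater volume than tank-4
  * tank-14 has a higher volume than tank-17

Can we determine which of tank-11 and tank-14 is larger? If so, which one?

tank-14

The relevant relations are tank-11 < tank-4; tank-4 < tank-9; tank-9 < tank-10; tank-10 < tank-6; tank-6 < tank-14.
Chaining these gives tank-11 < tank-4 < tank-9 < tank-10 < tank-6 < tank-14.
So tank-14 is larger.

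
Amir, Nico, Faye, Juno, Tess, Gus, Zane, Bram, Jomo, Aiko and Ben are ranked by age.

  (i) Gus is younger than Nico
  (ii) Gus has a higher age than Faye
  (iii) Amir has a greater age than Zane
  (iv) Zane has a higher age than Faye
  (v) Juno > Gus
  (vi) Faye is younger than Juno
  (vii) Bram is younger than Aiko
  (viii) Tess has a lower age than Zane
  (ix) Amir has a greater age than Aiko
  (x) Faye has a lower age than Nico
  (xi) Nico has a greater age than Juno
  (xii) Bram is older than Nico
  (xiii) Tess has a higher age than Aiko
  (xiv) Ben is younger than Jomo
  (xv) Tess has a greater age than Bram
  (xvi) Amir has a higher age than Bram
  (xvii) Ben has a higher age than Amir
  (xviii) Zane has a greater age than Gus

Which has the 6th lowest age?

Aiko

Chaining the given pairs: Faye < Gus < Juno < Nico < Bram < Aiko < Tess < Zane < Amir < Ben < Jomo.
The 6th smallest is Aiko.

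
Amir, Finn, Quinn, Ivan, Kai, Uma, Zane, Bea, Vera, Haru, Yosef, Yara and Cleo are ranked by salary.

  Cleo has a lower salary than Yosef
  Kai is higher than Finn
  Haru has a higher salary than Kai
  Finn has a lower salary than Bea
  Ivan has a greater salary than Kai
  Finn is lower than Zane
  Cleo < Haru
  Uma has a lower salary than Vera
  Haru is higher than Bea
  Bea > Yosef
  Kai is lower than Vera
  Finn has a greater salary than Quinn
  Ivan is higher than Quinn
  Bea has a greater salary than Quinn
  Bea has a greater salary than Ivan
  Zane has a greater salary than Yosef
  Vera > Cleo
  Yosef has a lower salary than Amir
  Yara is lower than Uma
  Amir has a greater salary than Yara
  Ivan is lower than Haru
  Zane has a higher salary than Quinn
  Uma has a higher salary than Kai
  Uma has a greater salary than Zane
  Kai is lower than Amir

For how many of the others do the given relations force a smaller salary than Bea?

6

From Bea the given relations immediately reach Quinn, Finn, Yosef, Ivan.
From those, Cleo, Kai — 6 in total.
Nothing else is reachable below Bea; 6 in all.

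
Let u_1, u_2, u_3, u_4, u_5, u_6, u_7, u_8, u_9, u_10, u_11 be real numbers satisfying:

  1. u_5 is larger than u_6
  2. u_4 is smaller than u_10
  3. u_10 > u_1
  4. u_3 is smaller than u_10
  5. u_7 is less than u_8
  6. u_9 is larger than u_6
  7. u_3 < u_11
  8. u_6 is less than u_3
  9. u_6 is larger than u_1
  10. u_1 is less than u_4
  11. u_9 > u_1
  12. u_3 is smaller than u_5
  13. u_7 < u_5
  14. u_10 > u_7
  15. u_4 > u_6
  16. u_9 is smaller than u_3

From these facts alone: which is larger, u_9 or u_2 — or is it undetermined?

Following every chain through u_9: above u_9 we get u_3, u_11, u_10, u_5; below u_9 we get u_1, u_6.
u_2 is not reached, and no chain runs the other way from u_2 to u_9.
So the given relations leave the order of u_9 and u_2 undetermined.

undetermined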